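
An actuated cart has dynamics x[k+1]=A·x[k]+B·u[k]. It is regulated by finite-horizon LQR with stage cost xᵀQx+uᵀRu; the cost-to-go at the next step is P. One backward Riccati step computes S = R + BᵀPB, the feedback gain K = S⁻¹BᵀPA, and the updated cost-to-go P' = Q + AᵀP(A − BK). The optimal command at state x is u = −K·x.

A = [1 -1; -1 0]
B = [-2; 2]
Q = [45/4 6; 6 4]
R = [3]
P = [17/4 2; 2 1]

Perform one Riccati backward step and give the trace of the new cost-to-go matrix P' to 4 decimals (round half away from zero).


17.4375

BᵀP = [-4.5000 -2.0000]
S = R + BᵀPB = [3] + [5.0000] = [8.0000]
BᵀPA = [-2.5000 4.5000]
K = S⁻¹·BᵀPA = [-0.3125 0.5625]
A−BK = [0.3750 0.1250; -0.3750 -1.1250]
AᵀP(A−BK) = [0.4688 -0.8438; -0.8438 1.7188]
P' = Q + AᵀP(A−BK) = [11.7188 5.1563; 5.1563 5.7188]
tr(P') = 17.4375


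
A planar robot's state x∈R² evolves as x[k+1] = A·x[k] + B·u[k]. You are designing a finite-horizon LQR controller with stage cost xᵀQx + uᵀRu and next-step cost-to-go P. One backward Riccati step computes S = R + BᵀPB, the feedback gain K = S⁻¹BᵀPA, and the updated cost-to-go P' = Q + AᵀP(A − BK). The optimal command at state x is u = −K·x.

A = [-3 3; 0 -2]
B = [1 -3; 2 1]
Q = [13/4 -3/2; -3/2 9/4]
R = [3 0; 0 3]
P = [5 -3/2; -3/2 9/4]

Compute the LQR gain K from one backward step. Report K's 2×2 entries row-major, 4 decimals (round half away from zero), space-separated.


BᵀP = [2.0000 3.0000; -16.5000 6.7500]
S = R + BᵀPB = [3 0; 0 3] + [8.0000 -3.0000; -3.0000 56.2500] = [11.0000 -3.0000; -3.0000 59.2500]
BᵀPA = [-6.0000 0.0000; 49.5000 -63.0000]
K = S⁻¹·BᵀPA = [-0.3221 -0.2940; 0.8191 -1.0782]
A−BK = [-0.2205 0.0595; -0.1750 -0.3337]
AᵀP(A−BK) = [2.5204 -2.3944; -2.3944 4.0747]
P' = Q + AᵀP(A−BK) = [5.7704 -3.8944; -3.8944 6.3247]
tr(P') = 12.0951

-0.3221 -0.2940 0.8191 -1.0782


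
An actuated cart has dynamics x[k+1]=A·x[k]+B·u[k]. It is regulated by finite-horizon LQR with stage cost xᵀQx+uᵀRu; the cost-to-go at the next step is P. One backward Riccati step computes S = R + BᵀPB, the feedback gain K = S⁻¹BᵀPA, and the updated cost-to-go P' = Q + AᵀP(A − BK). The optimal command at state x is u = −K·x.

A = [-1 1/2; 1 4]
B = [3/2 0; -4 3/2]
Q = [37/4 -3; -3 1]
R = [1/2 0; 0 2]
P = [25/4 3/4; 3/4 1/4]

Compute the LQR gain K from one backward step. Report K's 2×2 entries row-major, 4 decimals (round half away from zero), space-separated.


BᵀP = [6.3750 0.1250; 1.1250 0.3750]
S = R + BᵀPB = [1/2 0; 0 2] + [9.0625 0.1875; 0.1875 0.5625] = [9.5625 0.1875; 0.1875 2.5625]
BᵀPA = [-6.2500 3.6875; -0.7500 2.0625]
K = S⁻¹·BᵀPA = [-0.6488 0.3704; -0.2452 0.7778]
A−BK = [-0.0268 -0.0556; -1.2273 4.3148]
AᵀP(A−BK) = [0.7612 -1.8519; -1.8519 5.5926]
P' = Q + AᵀP(A−BK) = [10.0112 -4.8519; -4.8519 6.5926]
tr(P') = 16.6038

-0.6488 0.3704 -0.2452 0.7778


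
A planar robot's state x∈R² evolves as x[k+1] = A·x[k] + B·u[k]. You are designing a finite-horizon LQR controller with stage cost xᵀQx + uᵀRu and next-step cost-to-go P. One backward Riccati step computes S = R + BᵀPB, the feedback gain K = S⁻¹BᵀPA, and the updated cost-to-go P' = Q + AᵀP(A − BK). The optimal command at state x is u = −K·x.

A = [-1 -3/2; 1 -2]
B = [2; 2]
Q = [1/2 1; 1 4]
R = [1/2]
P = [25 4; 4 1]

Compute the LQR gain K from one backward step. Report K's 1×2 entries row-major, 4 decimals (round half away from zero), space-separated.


-0.3516 -0.7839

BᵀP = [58.0000 10.0000]
S = R + BᵀPB = [1/2] + [136.0000] = [136.5000]
BᵀPA = [-48.0000 -107.0000]
K = S⁻¹·BᵀPA = [-0.3516 -0.7839]
A−BK = [-0.2967 0.0678; 1.7033 -0.4322]
AᵀP(A−BK) = [1.1209 -0.1264; -0.1264 0.3745]
P' = Q + AᵀP(A−BK) = [1.6209 0.8736; 0.8736 4.3745]
tr(P') = 5.9954


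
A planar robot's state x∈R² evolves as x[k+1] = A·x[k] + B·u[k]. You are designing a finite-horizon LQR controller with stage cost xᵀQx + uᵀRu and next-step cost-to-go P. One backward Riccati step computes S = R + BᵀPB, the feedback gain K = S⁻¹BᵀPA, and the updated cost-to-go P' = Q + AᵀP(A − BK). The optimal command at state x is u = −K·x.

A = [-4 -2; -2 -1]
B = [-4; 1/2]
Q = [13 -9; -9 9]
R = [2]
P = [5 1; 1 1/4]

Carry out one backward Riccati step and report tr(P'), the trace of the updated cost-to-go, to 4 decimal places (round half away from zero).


BᵀP = [-19.5000 -3.8750]
S = R + BᵀPB = [2] + [76.0625] = [78.0625]
BᵀPA = [85.7500 42.8750]
K = S⁻¹·BᵀPA = [1.0985 0.5492]
A−BK = [0.3939 0.1970; -2.5492 -1.2746]
AᵀP(A−BK) = [2.8054 1.4027; 1.4027 0.7014]
P' = Q + AᵀP(A−BK) = [15.8054 -7.5973; -7.5973 9.7014]
tr(P') = 25.5068

25.5068


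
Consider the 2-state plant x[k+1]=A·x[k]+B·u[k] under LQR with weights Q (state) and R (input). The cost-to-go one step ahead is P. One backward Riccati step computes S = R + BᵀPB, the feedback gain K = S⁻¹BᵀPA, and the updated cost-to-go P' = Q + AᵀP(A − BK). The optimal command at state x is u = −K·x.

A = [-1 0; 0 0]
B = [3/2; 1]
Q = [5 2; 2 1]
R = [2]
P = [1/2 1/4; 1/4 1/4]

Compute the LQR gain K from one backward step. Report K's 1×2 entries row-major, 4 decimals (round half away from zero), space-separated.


BᵀP = [1.0000 0.6250]
S = R + BᵀPB = [2] + [2.1250] = [4.1250]
BᵀPA = [-1.0000 0.0000]
K = S⁻¹·BᵀPA = [-0.2424 0.0000]
A−BK = [-0.6364 0.0000; 0.2424 0.0000]
AᵀP(A−BK) = [0.2576 0.0000; 0.0000 0.0000]
P' = Q + AᵀP(A−BK) = [5.2576 2.0000; 2.0000 1.0000]
tr(P') = 6.2576

-0.2424 0.0000


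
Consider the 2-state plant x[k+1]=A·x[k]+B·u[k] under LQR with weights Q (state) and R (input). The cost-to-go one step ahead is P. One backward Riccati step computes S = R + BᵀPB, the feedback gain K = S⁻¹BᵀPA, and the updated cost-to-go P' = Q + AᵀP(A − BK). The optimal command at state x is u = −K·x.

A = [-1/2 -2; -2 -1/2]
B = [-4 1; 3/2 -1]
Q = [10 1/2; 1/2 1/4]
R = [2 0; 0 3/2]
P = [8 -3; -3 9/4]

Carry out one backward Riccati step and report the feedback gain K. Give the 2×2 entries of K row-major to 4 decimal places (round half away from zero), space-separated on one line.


BᵀP = [-36.5000 15.3750; 11.0000 -5.2500]
S = R + BᵀPB = [2 0; 0 3/2] + [169.0625 -51.8750; -51.8750 16.2500] = [171.0625 -51.8750; -51.8750 17.7500]
BᵀPA = [-12.5000 65.3125; 5.0000 -19.3750]
K = S⁻¹·BᵀPA = [0.1086 0.4466; 0.5990 0.2136]
A−BK = [-0.6647 -0.4273; -1.5638 -0.9563]
AᵀP(A−BK) = [3.3621 2.0143; 2.0143 1.5338]
P' = Q + AᵀP(A−BK) = [13.3621 2.5143; 2.5143 1.7838]
tr(P') = 15.1459

0.1086 0.4466 0.5990 0.2136


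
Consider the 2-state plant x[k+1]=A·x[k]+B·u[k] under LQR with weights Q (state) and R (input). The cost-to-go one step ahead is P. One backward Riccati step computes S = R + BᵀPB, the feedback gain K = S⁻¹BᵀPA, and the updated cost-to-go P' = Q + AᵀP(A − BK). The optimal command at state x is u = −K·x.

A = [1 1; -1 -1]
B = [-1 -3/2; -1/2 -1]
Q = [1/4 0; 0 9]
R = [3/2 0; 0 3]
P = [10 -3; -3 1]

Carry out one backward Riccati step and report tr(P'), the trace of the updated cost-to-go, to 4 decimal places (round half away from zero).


13.1044

BᵀP = [-8.5000 2.5000; -12.0000 3.5000]
S = R + BᵀPB = [3/2 0; 0 3] + [7.2500 10.2500; 10.2500 14.5000] = [8.7500 10.2500; 10.2500 17.5000]
BᵀPA = [-11.0000 -11.0000; -15.5000 -15.5000]
K = S⁻¹·BᵀPA = [-0.6996 -0.6996; -0.4759 -0.4759]
A−BK = [-0.4135 -0.4135; -1.8257 -1.8257]
AᵀP(A−BK) = [1.9272 1.9272; 1.9272 1.9272]
P' = Q + AᵀP(A−BK) = [2.1772 1.9272; 1.9272 10.9272]
tr(P') = 13.1044


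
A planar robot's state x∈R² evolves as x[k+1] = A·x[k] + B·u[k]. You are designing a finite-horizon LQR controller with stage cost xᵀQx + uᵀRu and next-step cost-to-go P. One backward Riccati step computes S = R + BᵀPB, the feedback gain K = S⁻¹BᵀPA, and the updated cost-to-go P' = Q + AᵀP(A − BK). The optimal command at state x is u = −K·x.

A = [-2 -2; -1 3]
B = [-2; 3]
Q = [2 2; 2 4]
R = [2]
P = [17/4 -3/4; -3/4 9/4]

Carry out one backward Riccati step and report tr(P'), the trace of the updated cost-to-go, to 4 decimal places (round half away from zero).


BᵀP = [-10.7500 8.2500]
S = R + BᵀPB = [2] + [46.2500] = [48.2500]
BᵀPA = [13.2500 46.2500]
K = S⁻¹·BᵀPA = [0.2746 0.9585]
A−BK = [-1.4508 -0.0829; -1.8238 0.1244]
AᵀP(A−BK) = [12.6114 0.5492; 0.5492 1.9171]
P' = Q + AᵀP(A−BK) = [14.6114 2.5492; 2.5492 5.9171]
tr(P') = 20.5285

20.5285


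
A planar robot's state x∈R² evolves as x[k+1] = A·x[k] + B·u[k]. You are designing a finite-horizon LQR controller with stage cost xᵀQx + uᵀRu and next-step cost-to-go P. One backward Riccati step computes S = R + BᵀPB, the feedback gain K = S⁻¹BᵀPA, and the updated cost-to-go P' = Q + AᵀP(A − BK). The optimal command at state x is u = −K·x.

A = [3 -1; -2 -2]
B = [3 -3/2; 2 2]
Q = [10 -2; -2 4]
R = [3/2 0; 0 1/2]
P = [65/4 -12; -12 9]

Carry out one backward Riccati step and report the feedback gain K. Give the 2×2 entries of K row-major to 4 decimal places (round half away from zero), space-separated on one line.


0.2766 -0.2282 -1.3574 -0.2779

BᵀP = [24.7500 -18.0000; -48.3750 36.0000]
S = R + BᵀPB = [3/2 0; 0 1/2] + [38.2500 -73.1250; -73.1250 144.5625] = [39.7500 -73.1250; -73.1250 145.0625]
BᵀPA = [110.2500 11.2500; -217.1250 -23.6250]
K = S⁻¹·BᵀPA = [0.2766 -0.2282; -1.3574 -0.2779]
A−BK = [0.1343 -0.7322; 0.1616 -0.9877]
AᵀP(A−BK) = [1.0432 0.0712; 0.0712 0.2520]
P' = Q + AᵀP(A−BK) = [11.0432 -1.9288; -1.9288 4.2520]
tr(P') = 15.2951


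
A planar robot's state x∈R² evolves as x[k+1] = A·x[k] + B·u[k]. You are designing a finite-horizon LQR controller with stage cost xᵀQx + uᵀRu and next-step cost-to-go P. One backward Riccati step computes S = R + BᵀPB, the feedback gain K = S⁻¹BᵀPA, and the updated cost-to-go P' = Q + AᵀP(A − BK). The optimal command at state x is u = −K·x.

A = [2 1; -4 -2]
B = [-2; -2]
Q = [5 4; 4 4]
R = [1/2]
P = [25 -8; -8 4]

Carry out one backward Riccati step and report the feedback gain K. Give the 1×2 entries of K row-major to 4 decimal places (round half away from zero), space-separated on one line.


-1.9048 -0.9524

BᵀP = [-34.0000 8.0000]
S = R + BᵀPB = [1/2] + [52.0000] = [52.5000]
BᵀPA = [-100.0000 -50.0000]
K = S⁻¹·BᵀPA = [-1.9048 -0.9524]
A−BK = [-1.8095 -0.9048; -7.8095 -3.9048]
AᵀP(A−BK) = [101.5238 50.7619; 50.7619 25.3810]
P' = Q + AᵀP(A−BK) = [106.5238 54.7619; 54.7619 29.3810]
tr(P') = 135.9048


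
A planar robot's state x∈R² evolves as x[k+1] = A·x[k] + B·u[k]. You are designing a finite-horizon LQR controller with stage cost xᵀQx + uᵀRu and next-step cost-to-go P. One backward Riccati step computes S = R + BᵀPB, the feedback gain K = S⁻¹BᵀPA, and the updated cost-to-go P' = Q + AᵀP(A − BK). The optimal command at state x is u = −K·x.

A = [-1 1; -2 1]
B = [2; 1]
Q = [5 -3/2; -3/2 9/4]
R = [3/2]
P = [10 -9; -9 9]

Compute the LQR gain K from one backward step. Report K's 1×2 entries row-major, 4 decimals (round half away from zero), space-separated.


BᵀP = [11.0000 -9.0000]
S = R + BᵀPB = [3/2] + [13.0000] = [14.5000]
BᵀPA = [7.0000 2.0000]
K = S⁻¹·BᵀPA = [0.4828 0.1379]
A−BK = [-1.9655 0.7241; -2.4828 0.8621]
AᵀP(A−BK) = [6.6207 -1.9655; -1.9655 0.7241]
P' = Q + AᵀP(A−BK) = [11.6207 -3.4655; -3.4655 2.9741]
tr(P') = 14.5948

0.4828 0.1379


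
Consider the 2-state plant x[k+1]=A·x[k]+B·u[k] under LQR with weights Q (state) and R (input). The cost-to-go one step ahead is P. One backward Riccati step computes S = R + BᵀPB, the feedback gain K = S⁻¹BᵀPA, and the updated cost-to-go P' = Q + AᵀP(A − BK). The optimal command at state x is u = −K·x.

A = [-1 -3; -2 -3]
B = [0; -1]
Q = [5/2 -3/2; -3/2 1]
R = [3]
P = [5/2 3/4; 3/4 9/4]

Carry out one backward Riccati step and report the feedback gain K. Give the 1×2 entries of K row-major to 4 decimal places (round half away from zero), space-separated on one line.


1.0000 1.7143

BᵀP = [-0.7500 -2.2500]
S = R + BᵀPB = [3] + [2.2500] = [5.2500]
BᵀPA = [5.2500 9.0000]
K = S⁻¹·BᵀPA = [1.0000 1.7143]
A−BK = [-1.0000 -3.0000; -1.0000 -1.2857]
AᵀP(A−BK) = [9.2500 18.7500; 18.7500 40.8214]
P' = Q + AᵀP(A−BK) = [11.7500 17.2500; 17.2500 41.8214]
tr(P') = 53.5714


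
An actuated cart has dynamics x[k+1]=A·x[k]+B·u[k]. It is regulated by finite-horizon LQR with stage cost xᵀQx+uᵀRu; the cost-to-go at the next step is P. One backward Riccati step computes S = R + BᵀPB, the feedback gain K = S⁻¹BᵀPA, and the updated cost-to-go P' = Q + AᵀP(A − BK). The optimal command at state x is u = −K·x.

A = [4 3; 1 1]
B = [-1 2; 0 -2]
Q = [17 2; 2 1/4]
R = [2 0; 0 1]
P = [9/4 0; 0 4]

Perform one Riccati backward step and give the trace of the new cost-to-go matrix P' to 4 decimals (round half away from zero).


51.5824

BᵀP = [-2.2500 0.0000; 4.5000 -8.0000]
S = R + BᵀPB = [2 0; 0 1] + [2.2500 -4.5000; -4.5000 25.0000] = [4.2500 -4.5000; -4.5000 26.0000]
BᵀPA = [-9.0000 -6.7500; 10.0000 5.5000]
K = S⁻¹·BᵀPA = [-2.0942 -1.6704; 0.0222 -0.0776]
A−BK = [1.8615 1.4848; 1.0443 0.8449]
AᵀP(A−BK) = [20.9307 16.7424; 16.7424 13.4017]
P' = Q + AᵀP(A−BK) = [37.9307 18.7424; 18.7424 13.6517]
tr(P') = 51.5824


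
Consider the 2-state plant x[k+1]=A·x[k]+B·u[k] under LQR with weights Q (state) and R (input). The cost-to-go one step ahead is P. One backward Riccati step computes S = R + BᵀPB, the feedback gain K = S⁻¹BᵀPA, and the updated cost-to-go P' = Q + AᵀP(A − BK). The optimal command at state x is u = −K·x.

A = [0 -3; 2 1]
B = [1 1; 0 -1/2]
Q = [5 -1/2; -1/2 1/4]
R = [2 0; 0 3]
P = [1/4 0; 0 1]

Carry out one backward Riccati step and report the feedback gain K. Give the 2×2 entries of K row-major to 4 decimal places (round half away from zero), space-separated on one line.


BᵀP = [0.2500 0.0000; 0.2500 -0.5000]
S = R + BᵀPB = [2 0; 0 3] + [0.2500 0.2500; 0.2500 0.5000] = [2.2500 0.2500; 0.2500 3.5000]
BᵀPA = [0.0000 -0.7500; -1.0000 -1.2500]
K = S⁻¹·BᵀPA = [0.0320 -0.2960; -0.2880 -0.3360]
A−BK = [0.2560 -2.3680; 1.8560 0.8320]
AᵀP(A−BK) = [3.7120 1.6640; 1.6640 2.6080]
P' = Q + AᵀP(A−BK) = [8.7120 1.1640; 1.1640 2.8580]
tr(P') = 11.5700

0.0320 -0.2960 -0.2880 -0.3360


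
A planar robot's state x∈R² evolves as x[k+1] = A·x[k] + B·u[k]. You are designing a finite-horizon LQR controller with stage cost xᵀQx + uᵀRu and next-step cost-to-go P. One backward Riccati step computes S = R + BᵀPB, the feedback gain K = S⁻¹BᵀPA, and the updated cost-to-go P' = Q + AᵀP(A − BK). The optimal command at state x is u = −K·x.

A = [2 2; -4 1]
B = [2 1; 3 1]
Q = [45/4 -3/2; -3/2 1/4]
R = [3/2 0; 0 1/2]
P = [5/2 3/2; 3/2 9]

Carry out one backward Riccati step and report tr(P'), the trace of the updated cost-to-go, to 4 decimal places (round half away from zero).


BᵀP = [9.5000 30.0000; 4.0000 10.5000]
S = R + BᵀPB = [3/2 0; 0 1/2] + [109.0000 39.5000; 39.5000 14.5000] = [110.5000 39.5000; 39.5000 15.0000]
BᵀPA = [-101.0000 49.0000; -34.0000 18.5000]
K = S⁻¹·BᵀPA = [-1.7686 0.0437; 2.3907 1.1183]
A−BK = [3.1465 0.7943; -1.0848 -0.2494]
AᵀP(A−BK) = [32.6530 7.4344; 7.4344 2.1710]
P' = Q + AᵀP(A−BK) = [43.9030 5.9344; 5.9344 2.4210]
tr(P') = 46.3239

46.3239


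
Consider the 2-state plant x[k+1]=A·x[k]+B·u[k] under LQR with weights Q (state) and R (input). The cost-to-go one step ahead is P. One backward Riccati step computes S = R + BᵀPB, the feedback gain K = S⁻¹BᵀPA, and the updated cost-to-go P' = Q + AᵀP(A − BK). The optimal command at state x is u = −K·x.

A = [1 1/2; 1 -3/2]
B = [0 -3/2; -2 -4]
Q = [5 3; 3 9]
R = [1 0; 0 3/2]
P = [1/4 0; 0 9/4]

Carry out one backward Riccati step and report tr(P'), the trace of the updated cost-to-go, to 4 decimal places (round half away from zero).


BᵀP = [0.0000 -4.5000; -0.3750 -9.0000]
S = R + BᵀPB = [1 0; 0 3/2] + [9.0000 18.0000; 18.0000 36.5625] = [10.0000 18.0000; 18.0000 38.0625]
BᵀPA = [-4.5000 6.7500; -9.3750 13.3125]
K = S⁻¹·BᵀPA = [-0.0447 0.3055; -0.2252 0.2053]
A−BK = [0.6623 0.8079; 0.0099 -0.0679]
AᵀP(A−BK) = [0.1879 0.0493; 0.0493 0.3301]
P' = Q + AᵀP(A−BK) = [5.1879 3.0493; 3.0493 9.3301]
tr(P') = 14.5180

14.5180


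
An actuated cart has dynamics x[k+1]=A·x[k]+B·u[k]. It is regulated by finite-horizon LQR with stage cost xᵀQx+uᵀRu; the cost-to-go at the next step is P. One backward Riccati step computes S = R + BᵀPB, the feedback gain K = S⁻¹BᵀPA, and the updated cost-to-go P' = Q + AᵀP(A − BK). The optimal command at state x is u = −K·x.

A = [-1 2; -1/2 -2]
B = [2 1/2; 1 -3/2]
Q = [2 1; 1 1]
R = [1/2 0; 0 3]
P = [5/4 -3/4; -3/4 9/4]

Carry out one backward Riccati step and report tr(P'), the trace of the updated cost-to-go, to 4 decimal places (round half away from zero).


9.2699

BᵀP = [1.7500 0.7500; 1.7500 -3.7500]
S = R + BᵀPB = [1/2 0; 0 3] + [4.2500 -0.2500; -0.2500 6.5000] = [4.7500 -0.2500; -0.2500 9.5000]
BᵀPA = [-2.1250 2.0000; 0.1250 11.0000]
K = S⁻¹·BᵀPA = [-0.4473 0.4827; 0.0014 1.1706]
A−BK = [-0.1061 0.4494; -0.0506 -0.7268]
AᵀP(A−BK) = [0.1118 -0.1207; -0.1207 6.1581]
P' = Q + AᵀP(A−BK) = [2.1118 0.8793; 0.8793 7.1581]
tr(P') = 9.2699


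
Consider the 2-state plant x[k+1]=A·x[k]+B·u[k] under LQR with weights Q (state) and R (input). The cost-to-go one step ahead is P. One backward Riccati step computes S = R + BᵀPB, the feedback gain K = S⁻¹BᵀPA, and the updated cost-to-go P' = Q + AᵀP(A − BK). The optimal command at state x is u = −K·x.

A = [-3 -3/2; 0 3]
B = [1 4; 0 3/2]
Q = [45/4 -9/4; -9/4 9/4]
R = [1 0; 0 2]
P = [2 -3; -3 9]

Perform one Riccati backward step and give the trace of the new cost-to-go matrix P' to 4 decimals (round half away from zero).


BᵀP = [2.0000 -3.0000; 3.5000 1.5000]
S = R + BᵀPB = [1 0; 0 2] + [2.0000 3.5000; 3.5000 16.2500] = [3.0000 3.5000; 3.5000 18.2500]
BᵀPA = [-6.0000 -12.0000; -10.5000 -0.7500]
K = S⁻¹·BᵀPA = [-1.7118 -5.0912; -0.2471 0.9353]
A−BK = [-0.3000 -0.1500; 0.3706 1.5971]
AᵀP(A−BK) = [5.1353 15.2735; 15.2735 52.1074]
P' = Q + AᵀP(A−BK) = [16.3853 13.0235; 13.0235 54.3574]
tr(P') = 70.7426

70.7426


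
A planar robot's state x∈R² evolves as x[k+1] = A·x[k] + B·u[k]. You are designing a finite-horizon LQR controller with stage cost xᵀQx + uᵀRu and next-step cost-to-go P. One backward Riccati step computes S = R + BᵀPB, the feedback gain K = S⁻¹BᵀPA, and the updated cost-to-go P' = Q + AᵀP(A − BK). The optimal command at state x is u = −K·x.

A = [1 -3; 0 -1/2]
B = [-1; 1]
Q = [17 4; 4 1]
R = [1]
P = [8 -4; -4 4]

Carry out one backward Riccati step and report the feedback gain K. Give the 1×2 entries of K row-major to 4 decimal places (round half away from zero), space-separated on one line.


-0.5714 1.5238

BᵀP = [-12.0000 8.0000]
S = R + BᵀPB = [1] + [20.0000] = [21.0000]
BᵀPA = [-12.0000 32.0000]
K = S⁻¹·BᵀPA = [-0.5714 1.5238]
A−BK = [0.4286 -1.4762; 0.5714 -2.0238]
AᵀP(A−BK) = [1.1429 -3.7143; -3.7143 12.2381]
P' = Q + AᵀP(A−BK) = [18.1429 0.2857; 0.2857 13.2381]
tr(P') = 31.3810


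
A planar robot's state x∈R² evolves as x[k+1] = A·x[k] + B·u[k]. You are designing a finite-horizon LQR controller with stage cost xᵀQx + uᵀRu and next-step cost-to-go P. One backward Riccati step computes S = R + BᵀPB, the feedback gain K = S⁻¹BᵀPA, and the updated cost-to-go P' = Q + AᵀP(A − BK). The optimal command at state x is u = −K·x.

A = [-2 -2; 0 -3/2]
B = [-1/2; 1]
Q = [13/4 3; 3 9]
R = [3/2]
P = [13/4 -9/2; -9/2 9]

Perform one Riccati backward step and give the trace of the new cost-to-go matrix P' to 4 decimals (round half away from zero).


BᵀP = [-6.1250 11.2500]
S = R + BᵀPB = [3/2] + [14.3125] = [15.8125]
BᵀPA = [12.2500 -4.6250]
K = S⁻¹·BᵀPA = [0.7747 -0.2925]
A−BK = [-1.6126 -2.1462; -0.7747 -1.2075]
AᵀP(A−BK) = [3.5099 3.0830; 3.0830 4.8972]
P' = Q + AᵀP(A−BK) = [6.7599 6.0830; 6.0830 13.8972]
tr(P') = 20.6571

20.6571


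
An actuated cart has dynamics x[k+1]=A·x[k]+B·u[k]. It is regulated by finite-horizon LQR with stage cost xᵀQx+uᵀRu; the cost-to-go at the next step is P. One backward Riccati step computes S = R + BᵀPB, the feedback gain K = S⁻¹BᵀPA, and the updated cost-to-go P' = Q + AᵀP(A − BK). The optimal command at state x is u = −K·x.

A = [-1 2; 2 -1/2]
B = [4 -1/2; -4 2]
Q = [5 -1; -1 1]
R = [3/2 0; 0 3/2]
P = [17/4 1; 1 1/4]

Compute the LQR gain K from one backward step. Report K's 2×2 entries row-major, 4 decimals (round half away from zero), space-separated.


-0.1684 0.5907 0.0261 0.0290

BᵀP = [13.0000 3.0000; -0.1250 0.0000]
S = R + BᵀPB = [3/2 0; 0 3/2] + [40.0000 -0.5000; -0.5000 0.0625] = [41.5000 -0.5000; -0.5000 1.5625]
BᵀPA = [-7.0000 24.5000; 0.1250 -0.2500]
K = S⁻¹·BᵀPA = [-0.1684 0.5907; 0.0261 0.0290]
A−BK = [-0.3135 -0.3483; 1.2743 1.8048]
AᵀP(A−BK) = [0.0682 -0.1187; -0.1187 0.5973]
P' = Q + AᵀP(A−BK) = [5.0682 -1.1187; -1.1187 1.5973]
tr(P') = 6.6655


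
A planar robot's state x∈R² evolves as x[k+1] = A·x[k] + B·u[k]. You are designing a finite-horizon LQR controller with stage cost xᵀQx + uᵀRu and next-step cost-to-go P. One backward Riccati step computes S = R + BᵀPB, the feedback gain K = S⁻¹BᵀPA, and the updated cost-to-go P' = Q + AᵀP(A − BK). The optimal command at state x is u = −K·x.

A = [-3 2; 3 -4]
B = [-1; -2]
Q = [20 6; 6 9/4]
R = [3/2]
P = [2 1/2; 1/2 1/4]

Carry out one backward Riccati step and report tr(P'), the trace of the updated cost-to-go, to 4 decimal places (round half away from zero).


31.3462

BᵀP = [-3.0000 -1.0000]
S = R + BᵀPB = [3/2] + [5.0000] = [6.5000]
BᵀPA = [6.0000 -2.0000]
K = S⁻¹·BᵀPA = [0.9231 -0.3077]
A−BK = [-2.0769 1.6923; 4.8462 -4.6154]
AᵀP(A−BK) = [5.7115 -4.1538; -4.1538 3.3846]
P' = Q + AᵀP(A−BK) = [25.7115 1.8462; 1.8462 5.6346]
tr(P') = 31.3462


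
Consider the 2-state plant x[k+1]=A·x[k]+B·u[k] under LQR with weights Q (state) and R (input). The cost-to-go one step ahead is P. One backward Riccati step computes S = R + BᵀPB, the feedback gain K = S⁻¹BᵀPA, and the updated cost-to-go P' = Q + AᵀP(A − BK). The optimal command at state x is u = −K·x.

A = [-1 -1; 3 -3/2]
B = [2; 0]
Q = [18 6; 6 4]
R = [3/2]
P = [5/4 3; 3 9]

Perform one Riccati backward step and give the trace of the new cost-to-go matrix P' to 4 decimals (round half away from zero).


BᵀP = [2.5000 6.0000]
S = R + BᵀPB = [3/2] + [5.0000] = [6.5000]
BᵀPA = [15.5000 -11.5000]
K = S⁻¹·BᵀPA = [2.3846 -1.7692]
A−BK = [-5.7692 2.5385; 3.0000 -1.5000]
AᵀP(A−BK) = [27.2885 -16.3269; -16.3269 10.1538]
P' = Q + AᵀP(A−BK) = [45.2885 -10.3269; -10.3269 14.1538]
tr(P') = 59.4423

59.4423


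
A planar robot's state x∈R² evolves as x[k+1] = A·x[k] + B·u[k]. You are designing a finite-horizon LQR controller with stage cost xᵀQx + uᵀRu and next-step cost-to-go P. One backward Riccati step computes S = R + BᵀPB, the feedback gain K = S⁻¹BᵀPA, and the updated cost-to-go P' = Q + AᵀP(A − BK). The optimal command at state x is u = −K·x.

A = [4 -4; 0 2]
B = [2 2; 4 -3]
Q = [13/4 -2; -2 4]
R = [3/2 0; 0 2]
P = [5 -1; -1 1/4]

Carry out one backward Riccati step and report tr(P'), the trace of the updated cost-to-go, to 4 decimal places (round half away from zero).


15.0992

BᵀP = [6.0000 -1.0000; 13.0000 -2.7500]
S = R + BᵀPB = [3/2 0; 0 2] + [8.0000 15.0000; 15.0000 34.2500] = [9.5000 15.0000; 15.0000 36.2500]
BᵀPA = [24.0000 -26.0000; 52.0000 -57.5000]
K = S⁻¹·BᵀPA = [0.7539 -0.6702; 1.1225 -1.3089]
A−BK = [0.2471 -0.0419; 0.3518 0.7539]
AᵀP(A−BK) = [3.5351 -3.8534; -3.8534 4.3141]
P' = Q + AᵀP(A−BK) = [6.7851 -5.8534; -5.8534 8.3141]
tr(P') = 15.0992


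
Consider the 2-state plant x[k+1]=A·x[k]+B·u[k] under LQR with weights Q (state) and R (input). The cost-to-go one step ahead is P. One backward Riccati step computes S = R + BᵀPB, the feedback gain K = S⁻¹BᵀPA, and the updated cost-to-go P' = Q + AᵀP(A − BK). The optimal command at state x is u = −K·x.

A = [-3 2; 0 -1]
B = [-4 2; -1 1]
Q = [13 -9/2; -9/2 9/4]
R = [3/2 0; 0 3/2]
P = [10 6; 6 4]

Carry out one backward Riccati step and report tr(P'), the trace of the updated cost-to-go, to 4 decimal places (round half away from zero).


BᵀP = [-46.0000 -28.0000; 26.0000 16.0000]
S = R + BᵀPB = [3/2 0; 0 3/2] + [212.0000 -120.0000; -120.0000 68.0000] = [213.5000 -120.0000; -120.0000 69.5000]
BᵀPA = [138.0000 -64.0000; -78.0000 36.0000]
K = S⁻¹·BᵀPA = [0.5271 -0.2921; -0.2122 0.0137]
A−BK = [-0.4672 0.8043; 0.7393 -1.3058]
AᵀP(A−BK) = [0.7085 -0.6264; -0.6264 0.8146]
P' = Q + AᵀP(A−BK) = [13.7085 -5.1264; -5.1264 3.0646]
tr(P') = 16.7731

16.7731


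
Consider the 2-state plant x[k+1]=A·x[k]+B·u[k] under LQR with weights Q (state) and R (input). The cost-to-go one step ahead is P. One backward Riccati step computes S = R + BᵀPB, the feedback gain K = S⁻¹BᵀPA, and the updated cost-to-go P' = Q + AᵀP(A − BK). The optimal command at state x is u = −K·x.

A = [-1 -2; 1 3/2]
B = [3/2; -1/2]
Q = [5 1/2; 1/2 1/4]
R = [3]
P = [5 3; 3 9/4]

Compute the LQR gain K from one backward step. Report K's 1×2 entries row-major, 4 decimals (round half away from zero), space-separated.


BᵀP = [6.0000 3.3750]
S = R + BᵀPB = [3] + [7.3125] = [10.3125]
BᵀPA = [-2.6250 -6.9375]
K = S⁻¹·BᵀPA = [-0.2545 -0.6727]
A−BK = [-0.6182 -0.9909; 0.8727 1.1636]
AᵀP(A−BK) = [0.5818 1.1091; 1.1091 2.3955]
P' = Q + AᵀP(A−BK) = [5.5818 1.6091; 1.6091 2.6455]
tr(P') = 8.2273

-0.2545 -0.6727


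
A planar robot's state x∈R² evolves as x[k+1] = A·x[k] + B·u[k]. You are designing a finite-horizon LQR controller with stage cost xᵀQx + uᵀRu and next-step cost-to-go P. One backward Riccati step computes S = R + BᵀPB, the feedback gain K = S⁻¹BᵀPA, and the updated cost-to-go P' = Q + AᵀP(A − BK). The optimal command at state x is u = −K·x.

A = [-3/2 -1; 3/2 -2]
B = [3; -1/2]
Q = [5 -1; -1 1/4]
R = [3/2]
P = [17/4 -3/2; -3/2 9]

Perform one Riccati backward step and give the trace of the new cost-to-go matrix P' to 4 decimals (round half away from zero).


51.1310

BᵀP = [13.5000 -9.0000]
S = R + BᵀPB = [3/2] + [45.0000] = [46.5000]
BᵀPA = [-33.7500 4.5000]
K = S⁻¹·BᵀPA = [-0.7258 0.0968]
A−BK = [0.6774 -1.2903; 1.1371 -1.9516]
AᵀP(A−BK) = [12.0665 -19.6089; -19.6089 33.8145]
P' = Q + AᵀP(A−BK) = [17.0665 -20.6089; -20.6089 34.0645]
tr(P') = 51.1310


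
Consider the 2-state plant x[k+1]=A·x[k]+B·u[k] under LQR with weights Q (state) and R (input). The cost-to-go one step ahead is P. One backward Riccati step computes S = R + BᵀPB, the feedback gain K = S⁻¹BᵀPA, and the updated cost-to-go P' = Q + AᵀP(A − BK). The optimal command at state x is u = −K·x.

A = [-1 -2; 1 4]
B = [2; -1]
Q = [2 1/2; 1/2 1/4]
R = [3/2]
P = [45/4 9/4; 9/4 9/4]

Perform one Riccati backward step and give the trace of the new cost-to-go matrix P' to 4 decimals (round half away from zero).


BᵀP = [20.2500 2.2500]
S = R + BᵀPB = [3/2] + [38.2500] = [39.7500]
BᵀPA = [-18.0000 -31.5000]
K = S⁻¹·BᵀPA = [-0.4528 -0.7925]
A−BK = [-0.0943 -0.4151; 0.5472 3.2075]
AᵀP(A−BK) = [0.8491 3.7358; 3.7358 20.0377]
P' = Q + AᵀP(A−BK) = [2.8491 4.2358; 4.2358 20.2877]
tr(P') = 23.1368

23.1368


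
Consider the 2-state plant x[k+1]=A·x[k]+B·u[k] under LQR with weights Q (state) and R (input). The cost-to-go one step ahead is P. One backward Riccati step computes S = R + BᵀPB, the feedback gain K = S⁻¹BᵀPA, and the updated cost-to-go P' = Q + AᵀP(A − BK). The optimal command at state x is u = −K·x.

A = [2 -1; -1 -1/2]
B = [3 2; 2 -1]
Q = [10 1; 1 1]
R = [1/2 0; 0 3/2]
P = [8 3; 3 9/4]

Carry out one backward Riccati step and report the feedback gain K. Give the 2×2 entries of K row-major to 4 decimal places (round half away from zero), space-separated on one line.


0.1110 -0.2882 0.7195 -0.0620

BᵀP = [30.0000 13.5000; 13.0000 3.7500]
S = R + BᵀPB = [1/2 0; 0 3/2] + [117.0000 46.5000; 46.5000 22.2500] = [117.5000 46.5000; 46.5000 23.7500]
BᵀPA = [46.5000 -36.7500; 22.2500 -14.8750]
K = S⁻¹·BᵀPA = [0.1110 -0.2882; 0.7195 -0.0620]
A−BK = [0.2280 -0.0113; -0.5025 0.0145]
AᵀP(A−BK) = [1.0793 -0.0929; -0.0929 0.0478]
P' = Q + AᵀP(A−BK) = [11.0793 0.9071; 0.9071 1.0478]
tr(P') = 12.1271


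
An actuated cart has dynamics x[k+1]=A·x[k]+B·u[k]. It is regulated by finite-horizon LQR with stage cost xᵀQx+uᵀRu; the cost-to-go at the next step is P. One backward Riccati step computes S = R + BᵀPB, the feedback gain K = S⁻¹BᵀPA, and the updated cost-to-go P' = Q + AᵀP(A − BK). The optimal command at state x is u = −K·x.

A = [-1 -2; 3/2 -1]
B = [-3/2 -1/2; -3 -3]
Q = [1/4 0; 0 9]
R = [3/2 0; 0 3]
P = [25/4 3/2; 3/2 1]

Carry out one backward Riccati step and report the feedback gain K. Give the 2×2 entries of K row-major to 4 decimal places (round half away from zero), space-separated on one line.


BᵀP = [-13.8750 -5.2500; -7.6250 -3.7500]
S = R + BᵀPB = [3/2 0; 0 3] + [36.5625 22.6875; 22.6875 15.0625] = [38.0625 22.6875; 22.6875 18.0625]
BᵀPA = [6.0000 33.0000; 2.0000 19.0000]
K = S⁻¹·BᵀPA = [0.3646 0.9550; -0.3473 -0.1476]
A−BK = [-0.6267 -0.6413; 1.5521 1.4221]
AᵀP(A−BK) = [2.5068 2.5654; 2.5654 3.2903]
P' = Q + AᵀP(A−BK) = [2.7568 2.5654; 2.5654 12.2903]
tr(P') = 15.0471

0.3646 0.9550 -0.3473 -0.1476


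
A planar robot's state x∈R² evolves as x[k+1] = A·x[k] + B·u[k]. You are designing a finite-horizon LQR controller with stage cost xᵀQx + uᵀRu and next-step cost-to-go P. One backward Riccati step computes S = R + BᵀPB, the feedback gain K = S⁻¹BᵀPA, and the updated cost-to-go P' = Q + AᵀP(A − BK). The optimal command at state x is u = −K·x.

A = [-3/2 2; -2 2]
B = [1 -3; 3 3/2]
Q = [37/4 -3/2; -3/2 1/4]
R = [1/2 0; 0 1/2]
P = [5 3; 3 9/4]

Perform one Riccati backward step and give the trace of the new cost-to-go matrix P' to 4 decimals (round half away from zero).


BᵀP = [14.0000 9.7500; -10.5000 -5.6250]
S = R + BᵀPB = [1/2 0; 0 1/2] + [43.2500 -27.3750; -27.3750 23.0625] = [43.7500 -27.3750; -27.3750 23.5625]
BᵀPA = [-40.5000 47.5000; 27.0000 -32.2500]
K = S⁻¹·BᵀPA = [-0.7644 0.8398; 0.2578 -0.3930]
A−BK = [0.0378 -0.0189; -0.0935 0.0702]
AᵀP(A−BK) = [0.3310 -0.3767; -0.3767 0.4348]
P' = Q + AᵀP(A−BK) = [9.5810 -1.8767; -1.8767 0.6848]
tr(P') = 10.2658

10.2658


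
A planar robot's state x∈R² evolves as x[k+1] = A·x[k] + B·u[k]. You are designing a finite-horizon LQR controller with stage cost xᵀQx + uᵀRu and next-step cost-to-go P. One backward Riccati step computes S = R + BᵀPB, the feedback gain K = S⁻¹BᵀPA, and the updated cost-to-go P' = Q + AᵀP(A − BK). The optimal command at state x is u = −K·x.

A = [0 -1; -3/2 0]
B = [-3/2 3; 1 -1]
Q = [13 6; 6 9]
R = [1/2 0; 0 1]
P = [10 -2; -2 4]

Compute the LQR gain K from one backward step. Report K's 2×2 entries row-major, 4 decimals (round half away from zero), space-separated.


-1.5180 -0.2216 -0.6826 -0.4192

BᵀP = [-17.0000 7.0000; 32.0000 -10.0000]
S = R + BᵀPB = [1/2 0; 0 1] + [32.5000 -58.0000; -58.0000 106.0000] = [33.0000 -58.0000; -58.0000 107.0000]
BᵀPA = [-10.5000 17.0000; 15.0000 -32.0000]
K = S⁻¹·BᵀPA = [-1.5180 -0.2216; -0.6826 -0.4192]
A−BK = [-0.2290 -0.0749; -0.6647 -0.1976]
AᵀP(A−BK) = [3.3009 0.9611; 0.9611 0.3533]
P' = Q + AᵀP(A−BK) = [16.3009 6.9611; 6.9611 9.3533]
tr(P') = 25.6542


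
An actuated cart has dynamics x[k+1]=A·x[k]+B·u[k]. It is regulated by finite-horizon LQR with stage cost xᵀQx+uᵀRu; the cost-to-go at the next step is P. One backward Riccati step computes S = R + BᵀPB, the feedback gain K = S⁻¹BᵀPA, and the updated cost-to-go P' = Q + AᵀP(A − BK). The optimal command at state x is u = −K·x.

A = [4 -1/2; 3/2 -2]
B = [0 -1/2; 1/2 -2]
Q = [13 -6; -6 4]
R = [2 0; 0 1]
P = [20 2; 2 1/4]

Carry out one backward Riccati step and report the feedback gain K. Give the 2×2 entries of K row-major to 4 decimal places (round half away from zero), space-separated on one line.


BᵀP = [1.0000 0.1250; -14.0000 -1.5000]
S = R + BᵀPB = [2 0; 0 1] + [0.0625 -0.7500; -0.7500 10.0000] = [2.0625 -0.7500; -0.7500 11.0000]
BᵀPA = [4.1875 -0.7500; -58.2500 10.0000]
K = S⁻¹·BᵀPA = [0.1073 -0.0339; -5.2881 0.9068]
A−BK = [1.3559 -0.0466; -9.1299 -0.1695]
AᵀP(A−BK) = [36.0791 -5.2881; -5.2881 0.9068]
P' = Q + AᵀP(A−BK) = [49.0791 -11.2881; -11.2881 4.9068]
tr(P') = 53.9859

0.1073 -0.0339 -5.2881 0.9068


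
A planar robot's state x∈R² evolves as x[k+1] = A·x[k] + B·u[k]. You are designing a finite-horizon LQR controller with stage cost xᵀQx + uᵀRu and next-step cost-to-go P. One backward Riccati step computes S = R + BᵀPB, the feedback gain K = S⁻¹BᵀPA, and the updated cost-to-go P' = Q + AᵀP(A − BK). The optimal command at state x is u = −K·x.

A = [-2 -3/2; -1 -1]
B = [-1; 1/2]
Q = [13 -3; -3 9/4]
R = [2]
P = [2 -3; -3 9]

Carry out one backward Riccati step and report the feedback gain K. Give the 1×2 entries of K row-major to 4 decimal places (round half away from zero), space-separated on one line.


BᵀP = [-3.5000 7.5000]
S = R + BᵀPB = [2] + [7.2500] = [9.2500]
BᵀPA = [-0.5000 -2.2500]
K = S⁻¹·BᵀPA = [-0.0541 -0.2432]
A−BK = [-2.0541 -1.7432; -0.9730 -0.8784]
AᵀP(A−BK) = [4.9730 4.3784; 4.3784 3.9527]
P' = Q + AᵀP(A−BK) = [17.9730 1.3784; 1.3784 6.2027]
tr(P') = 24.1757

-0.0541 -0.2432


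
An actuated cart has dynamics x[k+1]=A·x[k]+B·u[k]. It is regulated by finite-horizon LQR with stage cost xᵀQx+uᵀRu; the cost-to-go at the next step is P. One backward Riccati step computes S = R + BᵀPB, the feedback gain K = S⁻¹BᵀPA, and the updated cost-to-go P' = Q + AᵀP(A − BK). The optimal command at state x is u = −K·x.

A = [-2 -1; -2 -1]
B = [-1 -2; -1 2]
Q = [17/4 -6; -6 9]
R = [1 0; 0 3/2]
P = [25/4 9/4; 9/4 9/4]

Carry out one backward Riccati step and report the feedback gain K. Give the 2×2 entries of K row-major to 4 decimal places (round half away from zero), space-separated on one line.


1.8066 0.9033 0.0884 0.0442

BᵀP = [-8.5000 -4.5000; -8.0000 0.0000]
S = R + BᵀPB = [1 0; 0 3/2] + [13.0000 8.0000; 8.0000 16.0000] = [14.0000 8.0000; 8.0000 17.5000]
BᵀPA = [26.0000 13.0000; 16.0000 8.0000]
K = S⁻¹·BᵀPA = [1.8066 0.9033; 0.0884 0.0442]
A−BK = [-0.0166 -0.0083; -0.3702 -0.1851]
AᵀP(A−BK) = [3.6133 1.8066; 1.8066 0.9033]
P' = Q + AᵀP(A−BK) = [7.8633 -4.1934; -4.1934 9.9033]
tr(P') = 17.7666


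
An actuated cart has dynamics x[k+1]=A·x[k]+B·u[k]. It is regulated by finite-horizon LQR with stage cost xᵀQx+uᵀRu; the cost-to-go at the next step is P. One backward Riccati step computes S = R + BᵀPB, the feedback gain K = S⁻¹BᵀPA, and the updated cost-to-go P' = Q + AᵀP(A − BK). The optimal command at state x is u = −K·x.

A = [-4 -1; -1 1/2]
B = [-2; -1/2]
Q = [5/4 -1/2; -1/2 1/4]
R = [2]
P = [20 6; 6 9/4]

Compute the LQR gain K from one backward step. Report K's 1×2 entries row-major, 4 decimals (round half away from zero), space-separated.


BᵀP = [-43.0000 -13.1250]
S = R + BᵀPB = [2] + [92.5625] = [94.5625]
BᵀPA = [185.1250 36.4375]
K = S⁻¹·BᵀPA = [1.9577 0.3853]
A−BK = [-0.0846 -0.2293; -0.0212 0.6927]
AᵀP(A−BK) = [7.8308 1.5413; 1.5413 0.5221]
P' = Q + AᵀP(A−BK) = [9.0808 1.0413; 1.0413 0.7721]
tr(P') = 9.8529

1.9577 0.3853


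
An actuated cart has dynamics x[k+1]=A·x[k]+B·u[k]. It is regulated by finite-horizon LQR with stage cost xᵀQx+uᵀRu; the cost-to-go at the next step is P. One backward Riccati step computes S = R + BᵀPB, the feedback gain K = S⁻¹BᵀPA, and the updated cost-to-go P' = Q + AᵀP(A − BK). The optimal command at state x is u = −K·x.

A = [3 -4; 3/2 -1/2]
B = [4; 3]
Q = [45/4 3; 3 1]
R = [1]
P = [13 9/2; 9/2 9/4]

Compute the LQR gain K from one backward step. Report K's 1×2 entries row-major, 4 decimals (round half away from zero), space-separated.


0.6927 -0.8136

BᵀP = [65.5000 24.7500]
S = R + BᵀPB = [1] + [336.2500] = [337.2500]
BᵀPA = [233.6250 -274.3750]
K = S⁻¹·BᵀPA = [0.6927 -0.8136]
A−BK = [0.2291 -0.7457; -0.5782 1.9407]
AᵀP(A−BK) = [0.7222 -1.3682; -1.3682 3.3404]
P' = Q + AᵀP(A−BK) = [11.9722 1.6318; 1.6318 4.3404]
tr(P') = 16.3126


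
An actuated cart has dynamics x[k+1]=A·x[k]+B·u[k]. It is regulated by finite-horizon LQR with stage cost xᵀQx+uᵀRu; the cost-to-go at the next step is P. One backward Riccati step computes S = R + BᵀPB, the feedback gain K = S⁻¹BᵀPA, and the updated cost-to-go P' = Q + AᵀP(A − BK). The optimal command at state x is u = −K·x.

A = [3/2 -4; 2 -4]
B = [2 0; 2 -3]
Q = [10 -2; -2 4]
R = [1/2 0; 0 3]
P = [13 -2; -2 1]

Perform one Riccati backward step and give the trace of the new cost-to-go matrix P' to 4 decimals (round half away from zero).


BᵀP = [22.0000 -2.0000; 6.0000 -3.0000]
S = R + BᵀPB = [1/2 0; 0 3] + [40.0000 6.0000; 6.0000 9.0000] = [40.5000 6.0000; 6.0000 12.0000]
BᵀPA = [29.0000 -80.0000; 3.0000 -12.0000]
K = S⁻¹·BᵀPA = [0.7333 -1.9733; -0.1167 -0.0133]
A−BK = [0.0333 -0.0533; 0.1833 -0.0933]
AᵀP(A−BK) = [0.3333 -0.7333; -0.7333 1.9733]
P' = Q + AᵀP(A−BK) = [10.3333 -2.7333; -2.7333 5.9733]
tr(P') = 16.3067

16.3067


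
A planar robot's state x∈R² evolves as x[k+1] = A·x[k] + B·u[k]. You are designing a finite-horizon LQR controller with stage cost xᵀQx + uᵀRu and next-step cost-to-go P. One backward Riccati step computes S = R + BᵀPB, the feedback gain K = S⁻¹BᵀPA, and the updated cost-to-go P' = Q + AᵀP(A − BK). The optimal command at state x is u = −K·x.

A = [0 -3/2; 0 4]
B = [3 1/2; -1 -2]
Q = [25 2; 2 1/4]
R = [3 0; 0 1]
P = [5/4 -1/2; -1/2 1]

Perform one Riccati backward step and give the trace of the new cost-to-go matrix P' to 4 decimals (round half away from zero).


BᵀP = [4.2500 -2.5000; 1.6250 -2.2500]
S = R + BᵀPB = [3 0; 0 1] + [15.2500 7.1250; 7.1250 5.3125] = [18.2500 7.1250; 7.1250 6.3125]
BᵀPA = [0.0000 -16.3750; 0.0000 -11.4375]
K = S⁻¹·BᵀPA = [0.0000 -0.3395; 0.0000 -1.4287]
A−BK = [0.0000 0.2328; 0.0000 0.8031]
AᵀP(A−BK) = [0.0000 0.0000; 0.0000 2.9127]
P' = Q + AᵀP(A−BK) = [25.0000 2.0000; 2.0000 3.1627]
tr(P') = 28.1627

28.1627


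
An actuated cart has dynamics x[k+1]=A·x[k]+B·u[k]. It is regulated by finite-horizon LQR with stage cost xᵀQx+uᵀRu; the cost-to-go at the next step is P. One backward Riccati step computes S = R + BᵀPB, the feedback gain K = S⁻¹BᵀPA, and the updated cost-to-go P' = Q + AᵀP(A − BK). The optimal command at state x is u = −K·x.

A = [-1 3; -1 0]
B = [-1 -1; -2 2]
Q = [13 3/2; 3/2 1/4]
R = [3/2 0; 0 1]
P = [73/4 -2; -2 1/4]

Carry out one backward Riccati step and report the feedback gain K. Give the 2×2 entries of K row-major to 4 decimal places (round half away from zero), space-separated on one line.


BᵀP = [-14.2500 1.5000; -22.2500 2.5000]
S = R + BᵀPB = [3/2 0; 0 1] + [11.2500 17.2500; 17.2500 27.2500] = [12.7500 17.2500; 17.2500 28.2500]
BᵀPA = [12.7500 -42.7500; 19.7500 -66.7500]
K = S⁻¹·BᵀPA = [0.3114 -0.8982; 0.5090 -1.8144]
A−BK = [-0.1796 0.2874; -1.3952 1.8323]
AᵀP(A−BK) = [0.4775 -1.4641; -1.4641 4.7425]
P' = Q + AᵀP(A−BK) = [13.4775 0.0359; 0.0359 4.9925]
tr(P') = 18.4701

0.3114 -0.8982 0.5090 -1.8144


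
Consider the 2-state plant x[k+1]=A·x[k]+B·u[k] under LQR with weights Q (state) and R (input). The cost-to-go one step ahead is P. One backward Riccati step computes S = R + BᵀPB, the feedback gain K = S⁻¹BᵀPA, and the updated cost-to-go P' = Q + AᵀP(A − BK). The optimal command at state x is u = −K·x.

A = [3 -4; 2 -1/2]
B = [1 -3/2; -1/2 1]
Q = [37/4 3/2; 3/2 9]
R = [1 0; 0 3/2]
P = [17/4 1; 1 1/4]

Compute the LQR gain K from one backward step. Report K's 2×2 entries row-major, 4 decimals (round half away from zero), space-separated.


BᵀP = [3.7500 0.8750; -5.3750 -1.2500]
S = R + BᵀPB = [1 0; 0 3/2] + [3.3125 -4.7500; -4.7500 6.8125] = [4.3125 -4.7500; -4.7500 8.3125]
BᵀPA = [13.0000 -15.4375; -18.6250 22.1250]
K = S⁻¹·BᵀPA = [1.4749 -1.7486; -1.3978 1.6625]
A−BK = [-0.5716 0.2423; 4.1353 -3.0368]
AᵀP(A−BK) = [6.0423 -7.0550; -7.0550 8.2867]
P' = Q + AᵀP(A−BK) = [15.2923 -5.5550; -5.5550 17.2867]
tr(P') = 32.5790

1.4749 -1.7486 -1.3978 1.6625
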